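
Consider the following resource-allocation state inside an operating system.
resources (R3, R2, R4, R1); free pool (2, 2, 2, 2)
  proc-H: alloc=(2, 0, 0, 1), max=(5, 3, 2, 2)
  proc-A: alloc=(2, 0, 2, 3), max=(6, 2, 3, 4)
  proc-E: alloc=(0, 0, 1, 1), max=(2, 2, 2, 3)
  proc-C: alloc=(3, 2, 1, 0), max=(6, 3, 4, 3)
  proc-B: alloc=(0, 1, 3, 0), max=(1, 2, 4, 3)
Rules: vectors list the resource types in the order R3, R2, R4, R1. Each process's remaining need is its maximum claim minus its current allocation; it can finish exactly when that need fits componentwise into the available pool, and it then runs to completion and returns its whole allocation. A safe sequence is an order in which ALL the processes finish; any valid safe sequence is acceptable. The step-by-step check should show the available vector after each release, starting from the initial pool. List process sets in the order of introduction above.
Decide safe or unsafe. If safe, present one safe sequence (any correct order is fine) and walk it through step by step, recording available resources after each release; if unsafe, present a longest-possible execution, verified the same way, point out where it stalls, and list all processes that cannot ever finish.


UNSAFE — no complete ordering exists.
Key observation: after proc-E, proc-B complete, (2, 3, 6, 3) is the best the pool ever gets, yet each leftover process wants more R3.
Going as far as possible: proc-E, proc-B; after that, nothing fits. Walking it through:
  pool = (2, 2, 2, 2)
  proc-E: need (2, 2, 1, 2) fits (2, 2, 2, 2); releases (0, 0, 1, 1), pool now (2, 2, 3, 3)
  proc-B: need (1, 1, 1, 3) fits (2, 2, 3, 3); releases (0, 1, 3, 0), pool now (2, 3, 6, 3)
  blocked: proc-H wants (3, 3, 2, 1), pool (2, 3, 6, 3) — not enough R3
  blocked: proc-A wants (4, 2, 1, 1), pool (2, 3, 6, 3) — not enough R3
  blocked: proc-C wants (3, 1, 3, 3), pool (2, 3, 6, 3) — not enough R3
Processes that can never finish: proc-H, proc-A and proc-C.


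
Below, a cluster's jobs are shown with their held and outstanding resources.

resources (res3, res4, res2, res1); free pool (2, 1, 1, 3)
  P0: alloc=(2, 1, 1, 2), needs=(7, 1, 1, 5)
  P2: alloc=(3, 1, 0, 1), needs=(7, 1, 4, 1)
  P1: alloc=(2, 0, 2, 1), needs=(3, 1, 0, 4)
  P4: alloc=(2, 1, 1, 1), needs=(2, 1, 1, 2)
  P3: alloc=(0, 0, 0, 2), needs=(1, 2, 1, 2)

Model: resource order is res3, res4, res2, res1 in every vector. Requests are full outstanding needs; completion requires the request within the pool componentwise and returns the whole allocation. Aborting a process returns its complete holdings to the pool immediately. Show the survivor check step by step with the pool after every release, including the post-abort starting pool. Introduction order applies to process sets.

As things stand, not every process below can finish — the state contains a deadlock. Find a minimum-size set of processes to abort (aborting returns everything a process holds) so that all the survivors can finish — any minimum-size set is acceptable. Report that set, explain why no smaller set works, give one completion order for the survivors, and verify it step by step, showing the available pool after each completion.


Abort P0.
Key observation: the returned (2, 1, 1, 2) from P0 is what brings P2 — unrunnable before, under any order — into play at step 4.
Why nothing smaller works: aborting no one leaves the state deadlocked as given.
The survivors complete as P1, P3, P4, P2. Verifying each step (starting from the post-abort pool):
  pool = (4, 2, 2, 5)
  P1: need (3, 1, 0, 4) fits (4, 2, 2, 5); releases (2, 0, 2, 1), pool now (6, 2, 4, 6)
  P3: need (1, 2, 1, 2) fits (6, 2, 4, 6); releases (0, 0, 0, 2), pool now (6, 2, 4, 8)
  P4: need (2, 1, 1, 2) fits (6, 2, 4, 8); releases (2, 1, 1, 1), pool now (8, 3, 5, 9)
  P2: need (7, 1, 4, 1) fits (8, 3, 5, 9); releases (3, 1, 0, 1), pool now (11, 4, 5, 10)


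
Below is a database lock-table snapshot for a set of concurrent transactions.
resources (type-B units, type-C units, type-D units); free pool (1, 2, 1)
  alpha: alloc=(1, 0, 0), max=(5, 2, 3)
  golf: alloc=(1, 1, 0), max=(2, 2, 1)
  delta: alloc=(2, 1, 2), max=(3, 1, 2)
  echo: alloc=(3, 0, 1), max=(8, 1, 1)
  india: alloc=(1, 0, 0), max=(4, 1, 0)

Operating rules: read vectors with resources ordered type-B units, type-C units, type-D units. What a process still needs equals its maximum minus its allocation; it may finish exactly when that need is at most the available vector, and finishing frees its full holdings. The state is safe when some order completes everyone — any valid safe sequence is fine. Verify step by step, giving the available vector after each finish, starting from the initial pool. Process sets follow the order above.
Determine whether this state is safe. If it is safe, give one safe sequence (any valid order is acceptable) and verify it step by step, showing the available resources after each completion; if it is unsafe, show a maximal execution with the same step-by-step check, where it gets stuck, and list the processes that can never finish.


SAFE — a valid safe sequence is golf, delta, india, alpha, echo.
Key observation: golf marks the first exact bind of the order: its need (1, 1, 1) fits the free (1, 2, 1) with zero slack on a requested resource.
Verifying each step:
  pool = (1, 2, 1)
  golf needs (1, 1, 1) <= (1, 2, 1) -> finishes; pool += (1, 1, 0) = (2, 3, 1)
  delta needs (1, 0, 0) <= (2, 3, 1) -> finishes; pool += (2, 1, 2) = (4, 4, 3)
  india needs (3, 1, 0) <= (4, 4, 3) -> finishes; pool += (1, 0, 0) = (5, 4, 3)
  alpha needs (4, 2, 3) <= (5, 4, 3) -> finishes; pool += (1, 0, 0) = (6, 4, 3)
  echo needs (5, 1, 0) <= (6, 4, 3) -> finishes; pool += (3, 0, 1) = (9, 4, 4)


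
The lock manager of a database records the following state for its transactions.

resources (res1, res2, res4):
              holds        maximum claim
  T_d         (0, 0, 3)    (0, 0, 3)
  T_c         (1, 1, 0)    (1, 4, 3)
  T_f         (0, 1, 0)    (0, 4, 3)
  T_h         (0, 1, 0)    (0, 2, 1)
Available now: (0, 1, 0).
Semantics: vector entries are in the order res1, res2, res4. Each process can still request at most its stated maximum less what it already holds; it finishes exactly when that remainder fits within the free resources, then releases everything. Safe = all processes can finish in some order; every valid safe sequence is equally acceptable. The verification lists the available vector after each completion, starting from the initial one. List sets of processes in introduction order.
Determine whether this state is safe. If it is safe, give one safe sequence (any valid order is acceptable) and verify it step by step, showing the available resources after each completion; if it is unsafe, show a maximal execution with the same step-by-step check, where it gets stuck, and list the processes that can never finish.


UNSAFE.
Key observation: after T_d, T_h complete, (0, 2, 3) is the best the pool ever gets, yet each leftover process wants more res2.
Going as far as possible: T_d, T_h; after that, nothing fits. Step-by-step check:
  pool = (0, 1, 0)
  run T_d (needs (0, 0, 0), free (0, 1, 0)); after release of (0, 0, 3) the pool is (0, 1, 3)
  run T_h (needs (0, 1, 1), free (0, 1, 3)); after release of (0, 1, 0) the pool is (0, 2, 3)
  T_c still needs (0, 3, 3) but only (0, 2, 3) is free — short on res2
  T_f still needs (0, 3, 3) but only (0, 2, 3) is free — short on res2
Processes that can never finish: T_c and T_f.


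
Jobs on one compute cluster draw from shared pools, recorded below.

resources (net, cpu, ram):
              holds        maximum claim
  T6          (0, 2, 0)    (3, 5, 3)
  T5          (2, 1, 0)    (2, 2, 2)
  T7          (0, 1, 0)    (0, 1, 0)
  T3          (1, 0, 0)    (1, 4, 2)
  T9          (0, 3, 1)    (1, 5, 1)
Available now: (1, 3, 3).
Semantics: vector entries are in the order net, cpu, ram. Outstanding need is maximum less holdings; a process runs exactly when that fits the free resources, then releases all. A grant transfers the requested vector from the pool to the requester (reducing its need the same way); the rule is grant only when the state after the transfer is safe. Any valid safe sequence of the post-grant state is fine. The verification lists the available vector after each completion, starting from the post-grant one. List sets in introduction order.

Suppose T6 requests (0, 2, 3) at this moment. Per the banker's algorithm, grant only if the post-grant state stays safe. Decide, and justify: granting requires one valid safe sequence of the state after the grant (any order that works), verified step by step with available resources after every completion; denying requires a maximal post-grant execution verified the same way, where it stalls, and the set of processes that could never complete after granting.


DENY — the pretend-granted state is unsafe.
Key observation: after T7, T9 the pool peaks at (1, 5, 1), and each blocked process is short somewhere: T6 on net; T5 on ram; T3 on ram.
Pretend the grant happened; the run T7, T9 goes as far as possible. Verifying each step:
  pool = (1, 1, 0)
  T7: need (0, 0, 0) fits (1, 1, 0); releases (0, 1, 0), pool now (1, 2, 0)
  T9: need (1, 2, 0) fits (1, 2, 0); releases (0, 3, 1), pool now (1, 5, 1)
  T6 cannot run: need (3, 1, 0) vs free (1, 5, 1) (insufficient net)
  T5 cannot run: need (0, 1, 2) vs free (1, 5, 1) (insufficient ram)
  T3 cannot run: need (0, 4, 2) vs free (1, 5, 1) (insufficient ram)
Processes that could never finish after the grant: T6, T5 and T3.


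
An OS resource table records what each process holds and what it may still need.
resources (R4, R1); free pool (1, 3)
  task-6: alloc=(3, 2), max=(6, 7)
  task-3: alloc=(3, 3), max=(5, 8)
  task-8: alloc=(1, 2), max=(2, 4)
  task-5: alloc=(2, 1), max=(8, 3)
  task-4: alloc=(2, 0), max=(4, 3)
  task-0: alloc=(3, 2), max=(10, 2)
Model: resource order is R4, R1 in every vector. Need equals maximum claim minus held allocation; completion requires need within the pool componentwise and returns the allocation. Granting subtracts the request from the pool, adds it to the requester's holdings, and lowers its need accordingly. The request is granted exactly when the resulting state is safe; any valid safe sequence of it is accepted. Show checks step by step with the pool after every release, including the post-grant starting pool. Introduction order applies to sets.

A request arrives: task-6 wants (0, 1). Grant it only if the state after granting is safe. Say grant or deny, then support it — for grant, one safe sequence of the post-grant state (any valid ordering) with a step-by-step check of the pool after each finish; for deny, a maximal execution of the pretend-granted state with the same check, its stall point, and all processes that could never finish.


GRANT: granting preserves safety; a valid post-grant sequence is task-8, task-4, task-6, task-5, task-3, task-0.
Key observation: with (1, 2) left after the transfer, task-8 can run at once — the state stays safe.
Verifying the post-grant state step by step:
  pool = (1, 2)
  run task-8 (needs (1, 2), free (1, 2)); after release of (1, 2) the pool is (2, 4)
  run task-4 (needs (2, 3), free (2, 4)); after release of (2, 0) the pool is (4, 4)
  run task-6 (needs (3, 4), free (4, 4)); after release of (3, 3) the pool is (7, 7)
  run task-5 (needs (6, 2), free (7, 7)); after release of (2, 1) the pool is (9, 8)
  run task-3 (needs (2, 5), free (9, 8)); after release of (3, 3) the pool is (12, 11)
  run task-0 (needs (7, 0), free (12, 11)); after release of (3, 2) the pool is (15, 13)


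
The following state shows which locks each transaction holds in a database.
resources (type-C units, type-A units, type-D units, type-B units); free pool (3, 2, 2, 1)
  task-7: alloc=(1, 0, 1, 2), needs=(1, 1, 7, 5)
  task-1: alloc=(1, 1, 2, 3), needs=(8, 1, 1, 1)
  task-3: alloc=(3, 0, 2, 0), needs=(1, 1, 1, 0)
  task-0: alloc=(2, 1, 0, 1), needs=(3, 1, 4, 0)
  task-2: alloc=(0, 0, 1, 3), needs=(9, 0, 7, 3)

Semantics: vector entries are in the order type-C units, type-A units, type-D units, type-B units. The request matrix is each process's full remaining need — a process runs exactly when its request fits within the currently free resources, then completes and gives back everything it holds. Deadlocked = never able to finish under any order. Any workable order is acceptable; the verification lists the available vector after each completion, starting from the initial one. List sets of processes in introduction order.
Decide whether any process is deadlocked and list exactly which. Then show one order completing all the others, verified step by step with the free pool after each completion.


The deadlocked set is task-7 and task-2.
Key observation: type-D units is the bottleneck — with task-3, task-0, task-1 done the pool holds (9, 4, 6, 5), short of every remaining need.
One completion order for the rest: task-3, task-0, task-1. Verifying each step:
  pool = (3, 2, 2, 1)
  run task-3 (needs (1, 1, 1, 0), free (3, 2, 2, 1)); after release of (3, 0, 2, 0) the pool is (6, 2, 4, 1)
  run task-0 (needs (3, 1, 4, 0), free (6, 2, 4, 1)); after release of (2, 1, 0, 1) the pool is (8, 3, 4, 2)
  run task-1 (needs (8, 1, 1, 1), free (8, 3, 4, 2)); after release of (1, 1, 2, 3) the pool is (9, 4, 6, 5)
The blocked processes can never fit:
  blocked: task-7 wants (1, 1, 7, 5), pool (9, 4, 6, 5) — not enough type-D units
  blocked: task-2 wants (9, 0, 7, 3), pool (9, 4, 6, 5) — not enough type-D units


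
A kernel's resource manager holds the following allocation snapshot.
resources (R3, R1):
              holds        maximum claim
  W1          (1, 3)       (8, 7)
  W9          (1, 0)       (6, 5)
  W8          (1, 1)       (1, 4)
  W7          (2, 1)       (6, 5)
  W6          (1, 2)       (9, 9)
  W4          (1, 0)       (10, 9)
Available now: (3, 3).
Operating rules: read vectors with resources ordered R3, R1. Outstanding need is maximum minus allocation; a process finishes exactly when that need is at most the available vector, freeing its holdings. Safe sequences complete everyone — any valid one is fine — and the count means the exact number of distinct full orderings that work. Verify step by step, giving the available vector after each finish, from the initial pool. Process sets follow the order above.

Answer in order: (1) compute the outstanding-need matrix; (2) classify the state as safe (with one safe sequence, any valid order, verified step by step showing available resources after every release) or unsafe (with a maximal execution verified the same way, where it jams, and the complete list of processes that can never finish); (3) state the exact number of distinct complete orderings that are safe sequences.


(1) Remaining need (order R3, R1):
  W1: (7, 4)
  W9: (5, 5)
  W8: (0, 3)
  W7: (4, 4)
  W6: (8, 7)
  W4: (9, 9)
(2) SAFE — a valid safe sequence is W8, W7, W9, W1, W6, W4.
Key observation: W8 is the earliest step where a requested resource binds exactly: need (0, 3), pool (3, 3) at its turn.
Step-by-step check:
  pool = (3, 3)
  W8: need (0, 3) fits (3, 3); releases (1, 1), pool now (4, 4)
  W7: need (4, 4) fits (4, 4); releases (2, 1), pool now (6, 5)
  W9: need (5, 5) fits (6, 5); releases (1, 0), pool now (7, 5)
  W1: need (7, 4) fits (7, 5); releases (1, 3), pool now (8, 8)
  W6: need (8, 7) fits (8, 8); releases (1, 2), pool now (9, 10)
  W4: need (9, 9) fits (9, 10); releases (1, 0), pool now (10, 10)
(3) Precisely 1 of the possible complete orderings is a safe sequence.


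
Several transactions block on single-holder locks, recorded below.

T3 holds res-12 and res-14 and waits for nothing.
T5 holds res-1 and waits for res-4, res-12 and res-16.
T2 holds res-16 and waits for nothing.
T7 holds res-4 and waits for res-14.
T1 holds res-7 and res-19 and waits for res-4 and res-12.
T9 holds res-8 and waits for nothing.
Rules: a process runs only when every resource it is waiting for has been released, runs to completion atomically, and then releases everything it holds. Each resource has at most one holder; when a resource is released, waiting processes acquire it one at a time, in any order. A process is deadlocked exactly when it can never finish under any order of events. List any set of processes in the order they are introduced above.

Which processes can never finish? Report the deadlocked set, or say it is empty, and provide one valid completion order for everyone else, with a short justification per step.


The deadlocked set is empty.
Key observation: all waits point, directly or indirectly, at processes that can finish, so nothing is permanently blocked.
The rest can finish in the order T2, T3, T9, T7, T5, T1.
Step-by-step check:
  T2 waits on nothing -> runs at once and releases res-16
  T3 waits on nothing -> runs at once and releases res-12 and res-14
  T9 waits on nothing -> runs at once and releases res-8
  T7 waits on res-14 — all released -> runs and releases res-4
  T5 waits on res-4, res-12 and res-16 — all released -> runs and releases res-1
  T1 waits on res-4 and res-12 — all released -> runs and releases res-7 and res-19


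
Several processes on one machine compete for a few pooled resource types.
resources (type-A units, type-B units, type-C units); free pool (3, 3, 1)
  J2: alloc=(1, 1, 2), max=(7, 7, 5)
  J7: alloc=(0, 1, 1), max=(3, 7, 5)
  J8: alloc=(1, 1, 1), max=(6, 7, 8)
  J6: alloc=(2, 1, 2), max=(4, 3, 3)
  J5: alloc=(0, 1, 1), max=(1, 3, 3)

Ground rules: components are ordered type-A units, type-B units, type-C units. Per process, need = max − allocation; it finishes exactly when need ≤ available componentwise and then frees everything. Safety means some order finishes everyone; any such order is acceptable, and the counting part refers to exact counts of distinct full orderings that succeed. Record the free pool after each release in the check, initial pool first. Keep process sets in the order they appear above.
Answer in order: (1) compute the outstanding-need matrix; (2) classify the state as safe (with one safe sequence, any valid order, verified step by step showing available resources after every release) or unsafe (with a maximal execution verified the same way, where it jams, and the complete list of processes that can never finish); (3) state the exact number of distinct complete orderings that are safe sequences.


(1) Outstanding need per process (order type-A units, type-B units, type-C units):
  J2: (6, 6, 3)
  J7: (3, 6, 4)
  J8: (5, 6, 7)
  J6: (2, 2, 1)
  J5: (1, 2, 2)
(2) UNSAFE.
Key observation: once J6, J5 finish, the pool peaks at (5, 5, 4) — and every remaining process still needs more type-B units than that.
The run J6, J5 cannot be extended any further. Step-by-step check:
  pool = (3, 3, 1)
  J6 needs (2, 2, 1) <= (3, 3, 1) -> finishes; pool += (2, 1, 2) = (5, 4, 3)
  J5 needs (1, 2, 2) <= (5, 4, 3) -> finishes; pool += (0, 1, 1) = (5, 5, 4)
  blocked: J2 wants (6, 6, 3), pool (5, 5, 4) — not enough type-A units and type-B units
  blocked: J7 wants (3, 6, 4), pool (5, 5, 4) — not enough type-B units
  blocked: J8 wants (5, 6, 7), pool (5, 5, 4) — not enough type-B units and type-C units
Never able to finish: J2, J7 and J8.
(3) Precisely 0 of the possible complete orderings are safe sequences.


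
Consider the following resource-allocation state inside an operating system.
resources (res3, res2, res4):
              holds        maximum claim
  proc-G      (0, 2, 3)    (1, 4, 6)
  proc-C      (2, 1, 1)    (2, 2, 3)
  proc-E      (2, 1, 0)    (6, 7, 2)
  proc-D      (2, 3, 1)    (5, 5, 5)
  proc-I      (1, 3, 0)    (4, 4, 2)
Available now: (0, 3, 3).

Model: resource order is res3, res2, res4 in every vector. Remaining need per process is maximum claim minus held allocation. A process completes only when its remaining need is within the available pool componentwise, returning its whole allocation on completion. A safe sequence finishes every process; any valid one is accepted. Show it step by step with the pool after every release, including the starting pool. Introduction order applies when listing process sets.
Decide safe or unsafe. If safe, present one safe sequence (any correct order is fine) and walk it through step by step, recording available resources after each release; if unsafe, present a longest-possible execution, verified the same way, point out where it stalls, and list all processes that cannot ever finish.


UNSAFE — no complete ordering exists.
Key observation: no order helps: past proc-C, proc-G, the free pool tops out at (2, 6, 7), below what each blocked process needs in res3.
A maximal execution: proc-C, proc-G — then nothing else fits. Step-by-step check:
  pool = (0, 3, 3)
  proc-C needs (0, 1, 2) <= (0, 3, 3) -> finishes; pool += (2, 1, 1) = (2, 4, 4)
  proc-G needs (1, 2, 3) <= (2, 4, 4) -> finishes; pool += (0, 2, 3) = (2, 6, 7)
  proc-E cannot run: need (4, 6, 2) vs free (2, 6, 7) (insufficient res3)
  proc-D cannot run: need (3, 2, 4) vs free (2, 6, 7) (insufficient res3)
  proc-I cannot run: need (3, 1, 2) vs free (2, 6, 7) (insufficient res3)
Never able to finish: proc-E, proc-D and proc-I.


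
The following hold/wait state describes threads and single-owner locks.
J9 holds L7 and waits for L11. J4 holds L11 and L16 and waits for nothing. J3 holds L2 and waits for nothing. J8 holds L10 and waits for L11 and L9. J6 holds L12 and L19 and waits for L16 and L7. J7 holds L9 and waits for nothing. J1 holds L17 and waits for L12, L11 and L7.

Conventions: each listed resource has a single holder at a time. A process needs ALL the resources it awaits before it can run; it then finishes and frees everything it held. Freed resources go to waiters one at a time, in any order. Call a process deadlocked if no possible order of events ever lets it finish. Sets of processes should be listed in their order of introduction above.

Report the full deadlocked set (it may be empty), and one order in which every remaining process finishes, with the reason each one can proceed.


The deadlocked set is empty.
Key observation: the waits form no ring: some process can always run, and its releases unblock the others one by one.
One completion order for the rest: J4, J7, J9, J8, J3, J6, J1.
Step-by-step check:
  run J4 (it waits on nothing); releases L11 and L16
  run J7 (it waits on nothing); releases L9
  J9 waits on L11 — all released -> runs and releases L7
  J8 waits on L11 and L9 — all released -> runs and releases L10
  run J3 (it waits on nothing); releases L2
  J6 waits on L16 and L7 — all released -> runs and releases L12 and L19
  J1 waits on L12, L11 and L7 — all released -> runs and releases L17


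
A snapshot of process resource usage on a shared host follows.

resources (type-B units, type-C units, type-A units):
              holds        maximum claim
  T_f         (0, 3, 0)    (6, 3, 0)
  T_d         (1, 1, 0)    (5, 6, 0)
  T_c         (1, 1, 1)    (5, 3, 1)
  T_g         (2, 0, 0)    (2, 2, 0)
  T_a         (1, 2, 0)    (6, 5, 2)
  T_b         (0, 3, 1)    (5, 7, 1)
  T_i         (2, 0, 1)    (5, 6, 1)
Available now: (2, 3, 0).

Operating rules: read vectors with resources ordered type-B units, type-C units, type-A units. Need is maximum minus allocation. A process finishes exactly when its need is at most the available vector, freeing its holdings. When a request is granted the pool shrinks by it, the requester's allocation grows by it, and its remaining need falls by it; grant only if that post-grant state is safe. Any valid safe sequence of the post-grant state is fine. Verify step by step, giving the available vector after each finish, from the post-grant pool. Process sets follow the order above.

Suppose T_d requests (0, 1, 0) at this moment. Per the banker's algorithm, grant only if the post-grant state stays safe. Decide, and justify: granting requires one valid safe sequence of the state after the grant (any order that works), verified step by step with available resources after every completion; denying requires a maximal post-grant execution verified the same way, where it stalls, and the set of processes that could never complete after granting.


DENY. Granting would leave the state unsafe.
Key observation: after T_g, T_c the pool peaks at (5, 3, 1), and each blocked process is short somewhere: T_f on type-B units; T_d on type-C units; T_a on type-A units; T_b on type-C units; T_i on type-C units.
On the post-grant state, T_g, T_c is a maximal run — nothing extends it. Check, step by step:
  pool = (2, 2, 0)
  run T_g (needs (0, 2, 0), free (2, 2, 0)); after release of (2, 0, 0) the pool is (4, 2, 0)
  run T_c (needs (4, 2, 0), free (4, 2, 0)); after release of (1, 1, 1) the pool is (5, 3, 1)
  blocked: T_f wants (6, 0, 0), pool (5, 3, 1) — not enough type-B units
  blocked: T_d wants (4, 4, 0), pool (5, 3, 1) — not enough type-C units
  blocked: T_a wants (5, 3, 2), pool (5, 3, 1) — not enough type-A units
  blocked: T_b wants (5, 4, 0), pool (5, 3, 1) — not enough type-C units
  blocked: T_i wants (3, 6, 0), pool (5, 3, 1) — not enough type-C units
Had the request been granted, T_f, T_d, T_a, T_b and T_i could never finish.


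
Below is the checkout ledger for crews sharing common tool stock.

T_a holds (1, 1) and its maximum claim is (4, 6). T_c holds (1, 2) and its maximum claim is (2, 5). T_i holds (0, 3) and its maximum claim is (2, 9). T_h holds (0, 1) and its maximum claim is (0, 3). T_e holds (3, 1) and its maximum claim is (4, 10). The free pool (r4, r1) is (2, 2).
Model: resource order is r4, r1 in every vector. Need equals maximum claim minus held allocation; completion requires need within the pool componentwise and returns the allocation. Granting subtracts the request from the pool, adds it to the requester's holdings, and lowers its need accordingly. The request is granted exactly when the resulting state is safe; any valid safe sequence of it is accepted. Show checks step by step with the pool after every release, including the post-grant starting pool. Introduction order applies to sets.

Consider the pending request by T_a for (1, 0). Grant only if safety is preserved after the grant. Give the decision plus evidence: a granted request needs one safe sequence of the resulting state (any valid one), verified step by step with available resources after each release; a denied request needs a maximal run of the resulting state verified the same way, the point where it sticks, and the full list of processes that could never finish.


GRANT — the state after the grant stays safe, e.g. via T_h, T_c, T_a, T_i, T_e.
Key observation: the transfer keeps a workable pool ((1, 2)); T_h starts the safe sequence.
Check on the post-grant state, step by step:
  pool = (1, 2)
  T_h: need (0, 2) fits (1, 2); releases (0, 1), pool now (1, 3)
  T_c: need (1, 3) fits (1, 3); releases (1, 2), pool now (2, 5)
  T_a: need (2, 5) fits (2, 5); releases (2, 1), pool now (4, 6)
  T_i: need (2, 6) fits (4, 6); releases (0, 3), pool now (4, 9)
  T_e: need (1, 9) fits (4, 9); releases (3, 1), pool now (7, 10)


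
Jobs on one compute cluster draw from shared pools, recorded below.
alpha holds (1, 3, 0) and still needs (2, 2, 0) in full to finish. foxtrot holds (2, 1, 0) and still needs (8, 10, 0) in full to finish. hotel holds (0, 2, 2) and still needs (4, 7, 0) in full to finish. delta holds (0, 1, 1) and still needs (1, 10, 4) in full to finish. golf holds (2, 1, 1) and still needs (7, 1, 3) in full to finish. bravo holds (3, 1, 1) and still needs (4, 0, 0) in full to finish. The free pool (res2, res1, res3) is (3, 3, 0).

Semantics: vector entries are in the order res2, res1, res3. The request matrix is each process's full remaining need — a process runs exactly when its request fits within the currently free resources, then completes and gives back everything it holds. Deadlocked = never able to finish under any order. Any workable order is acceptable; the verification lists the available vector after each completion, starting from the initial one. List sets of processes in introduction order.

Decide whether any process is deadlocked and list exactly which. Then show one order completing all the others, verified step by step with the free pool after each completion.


No process is deadlocked.
Key observation: alpha leads a chain of completions in which each release enables another process.
The rest can finish in the order alpha, bravo, hotel, golf, foxtrot, delta. Walking it through:
  pool = (3, 3, 0)
  alpha needs (2, 2, 0) <= (3, 3, 0) -> finishes; pool += (1, 3, 0) = (4, 6, 0)
  bravo needs (4, 0, 0) <= (4, 6, 0) -> finishes; pool += (3, 1, 1) = (7, 7, 1)
  hotel needs (4, 7, 0) <= (7, 7, 1) -> finishes; pool += (0, 2, 2) = (7, 9, 3)
  golf needs (7, 1, 3) <= (7, 9, 3) -> finishes; pool += (2, 1, 1) = (9, 10, 4)
  foxtrot needs (8, 10, 0) <= (9, 10, 4) -> finishes; pool += (2, 1, 0) = (11, 11, 4)
  delta needs (1, 10, 4) <= (11, 11, 4) -> finishes; pool += (0, 1, 1) = (11, 12, 5)


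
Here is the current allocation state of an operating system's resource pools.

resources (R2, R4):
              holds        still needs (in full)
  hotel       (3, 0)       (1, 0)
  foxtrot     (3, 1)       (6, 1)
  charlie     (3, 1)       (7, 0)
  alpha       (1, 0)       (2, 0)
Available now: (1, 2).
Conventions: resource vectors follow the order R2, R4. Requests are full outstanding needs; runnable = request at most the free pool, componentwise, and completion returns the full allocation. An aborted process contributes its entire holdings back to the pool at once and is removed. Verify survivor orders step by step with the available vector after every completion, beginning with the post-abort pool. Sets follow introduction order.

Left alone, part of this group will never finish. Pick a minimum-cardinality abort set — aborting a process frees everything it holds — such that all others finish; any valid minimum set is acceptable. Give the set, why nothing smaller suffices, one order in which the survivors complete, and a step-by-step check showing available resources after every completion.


The answer: abort charlie.
Key observation: before aborting charlie, foxtrot was permanently blocked — no order could ever run it; afterwards it completes at step 2.
Minimality: the empty abort set fails — the state is deadlocked as it stands.
Survivors finish in the order: hotel, foxtrot, alpha. Walking it through (pool after the aborts first):
  pool = (4, 3)
  hotel needs (1, 0) <= (4, 3) -> finishes; pool += (3, 0) = (7, 3)
  foxtrot needs (6, 1) <= (7, 3) -> finishes; pool += (3, 1) = (10, 4)
  alpha needs (2, 0) <= (10, 4) -> finishes; pool += (1, 0) = (11, 4)


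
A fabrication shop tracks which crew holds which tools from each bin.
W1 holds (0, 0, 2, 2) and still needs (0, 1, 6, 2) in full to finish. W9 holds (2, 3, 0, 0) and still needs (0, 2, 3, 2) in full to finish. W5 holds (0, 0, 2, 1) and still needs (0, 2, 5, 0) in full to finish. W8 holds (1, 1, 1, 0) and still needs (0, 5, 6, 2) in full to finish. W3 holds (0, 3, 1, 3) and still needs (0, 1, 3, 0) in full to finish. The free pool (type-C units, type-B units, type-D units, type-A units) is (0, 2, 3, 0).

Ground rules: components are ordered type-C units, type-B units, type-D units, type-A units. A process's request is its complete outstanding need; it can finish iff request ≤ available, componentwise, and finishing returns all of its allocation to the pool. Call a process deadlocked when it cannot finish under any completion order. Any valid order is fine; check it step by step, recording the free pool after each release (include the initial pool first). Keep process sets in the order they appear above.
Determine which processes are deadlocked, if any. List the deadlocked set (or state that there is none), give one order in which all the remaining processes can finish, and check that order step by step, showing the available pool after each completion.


The deadlocked set is W1, W5 and W8.
Key observation: even finishing W3, W9 leaves just (2, 8, 4, 3) free — too little type-D units for any of the remaining processes.
A valid finishing order for the others: W3, W9. Verifying each step:
  pool = (0, 2, 3, 0)
  W3 needs (0, 1, 3, 0) <= (0, 2, 3, 0) -> finishes; pool += (0, 3, 1, 3) = (0, 5, 4, 3)
  W9 needs (0, 2, 3, 2) <= (0, 5, 4, 3) -> finishes; pool += (2, 3, 0, 0) = (2, 8, 4, 3)
The blocked processes can never fit:
  W1 still needs (0, 1, 6, 2) but only (2, 8, 4, 3) is free — short on type-D units
  W5 still needs (0, 2, 5, 0) but only (2, 8, 4, 3) is free — short on type-D units
  W8 still needs (0, 5, 6, 2) but only (2, 8, 4, 3) is free — short on type-D units


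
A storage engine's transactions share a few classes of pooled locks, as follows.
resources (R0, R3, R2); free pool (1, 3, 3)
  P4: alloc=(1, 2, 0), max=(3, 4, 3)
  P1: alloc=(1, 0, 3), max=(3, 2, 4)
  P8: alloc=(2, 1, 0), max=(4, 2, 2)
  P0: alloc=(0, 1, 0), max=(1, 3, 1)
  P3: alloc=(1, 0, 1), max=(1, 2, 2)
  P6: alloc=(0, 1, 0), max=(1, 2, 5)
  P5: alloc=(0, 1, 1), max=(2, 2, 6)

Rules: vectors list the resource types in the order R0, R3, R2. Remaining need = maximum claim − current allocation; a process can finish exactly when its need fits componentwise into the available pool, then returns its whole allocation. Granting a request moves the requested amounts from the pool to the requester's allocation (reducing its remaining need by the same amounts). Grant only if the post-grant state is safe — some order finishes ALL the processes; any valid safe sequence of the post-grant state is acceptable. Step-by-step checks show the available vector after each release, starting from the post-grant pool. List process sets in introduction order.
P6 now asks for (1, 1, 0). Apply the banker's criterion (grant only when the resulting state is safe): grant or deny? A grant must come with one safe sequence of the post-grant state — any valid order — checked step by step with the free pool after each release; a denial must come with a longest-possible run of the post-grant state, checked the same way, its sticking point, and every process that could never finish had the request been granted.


DENY — the pretend-granted state is unsafe.
Key observation: after P3, P0 the pool peaks at (1, 3, 4), and each blocked process is short somewhere: P4 on R0; P1 on R0; P8 on R0; P6 on R2; P5 on R0, R2.
After a pretend grant, a maximal execution: P3, P0 — then nothing else fits. Walking it through:
  pool = (0, 2, 3)
  run P3 (needs (0, 2, 1), free (0, 2, 3)); after release of (1, 0, 1) the pool is (1, 2, 4)
  run P0 (needs (1, 2, 1), free (1, 2, 4)); after release of (0, 1, 0) the pool is (1, 3, 4)
  blocked: P4 wants (2, 2, 3), pool (1, 3, 4) — not enough R0
  blocked: P1 wants (2, 2, 1), pool (1, 3, 4) — not enough R0
  blocked: P8 wants (2, 1, 2), pool (1, 3, 4) — not enough R0
  blocked: P6 wants (0, 0, 5), pool (1, 3, 4) — not enough R2
  blocked: P5 wants (2, 1, 5), pool (1, 3, 4) — not enough R0 and R2
Post-grant, the permanently blocked set is P4, P1, P8, P6 and P5.


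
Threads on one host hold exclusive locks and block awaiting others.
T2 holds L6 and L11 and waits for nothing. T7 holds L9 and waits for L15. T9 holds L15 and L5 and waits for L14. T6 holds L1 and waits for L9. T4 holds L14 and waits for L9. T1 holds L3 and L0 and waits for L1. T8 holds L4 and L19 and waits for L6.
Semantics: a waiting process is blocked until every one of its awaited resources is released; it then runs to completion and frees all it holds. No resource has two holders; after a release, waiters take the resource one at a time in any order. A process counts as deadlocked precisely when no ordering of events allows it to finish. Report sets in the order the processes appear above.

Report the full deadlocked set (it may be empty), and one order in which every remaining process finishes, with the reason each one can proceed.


Deadlocked set: T7, T9, T6, T4 and T1.
Key observation: T7 -> T9 -> T4 -> T7 is a circular wait — nothing in it can go first; T6 and T1 wait into the deadlock from upstream.
One completion order for the rest: T2, T8.
Step-by-step check:
  T2 waits on nothing -> runs at once and releases L6 and L11
  T8 waits on L6 — all released -> runs and releases L4 and L19


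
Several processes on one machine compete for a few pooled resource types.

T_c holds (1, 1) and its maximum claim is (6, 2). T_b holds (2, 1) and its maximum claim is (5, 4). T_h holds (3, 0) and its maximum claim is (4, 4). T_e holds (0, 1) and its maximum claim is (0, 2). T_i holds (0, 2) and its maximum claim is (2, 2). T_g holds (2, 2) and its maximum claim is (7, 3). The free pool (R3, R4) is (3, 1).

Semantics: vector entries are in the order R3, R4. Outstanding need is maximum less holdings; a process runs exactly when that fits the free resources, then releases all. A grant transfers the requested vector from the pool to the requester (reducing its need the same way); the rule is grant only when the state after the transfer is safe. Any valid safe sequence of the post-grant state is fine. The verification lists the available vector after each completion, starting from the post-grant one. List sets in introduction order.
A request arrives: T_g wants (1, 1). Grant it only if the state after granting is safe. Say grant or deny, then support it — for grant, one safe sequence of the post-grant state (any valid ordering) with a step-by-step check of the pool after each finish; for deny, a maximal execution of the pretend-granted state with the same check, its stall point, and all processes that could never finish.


DENY. Granting would leave the state unsafe.
Key observation: after T_i, T_e the pool peaks at (2, 3), and each blocked process is short somewhere: T_c on R3; T_b on R3; T_h on R4; T_g on R3.
On the post-grant state, T_i, T_e is a maximal run — nothing extends it. Check, step by step:
  pool = (2, 0)
  run T_i (needs (2, 0), free (2, 0)); after release of (0, 2) the pool is (2, 2)
  run T_e (needs (0, 1), free (2, 2)); after release of (0, 1) the pool is (2, 3)
  blocked: T_c wants (5, 1), pool (2, 3) — not enough R3
  blocked: T_b wants (3, 3), pool (2, 3) — not enough R3
  blocked: T_h wants (1, 4), pool (2, 3) — not enough R4
  blocked: T_g wants (4, 0), pool (2, 3) — not enough R3
Post-grant, the permanently blocked set is T_c, T_b, T_h and T_g.


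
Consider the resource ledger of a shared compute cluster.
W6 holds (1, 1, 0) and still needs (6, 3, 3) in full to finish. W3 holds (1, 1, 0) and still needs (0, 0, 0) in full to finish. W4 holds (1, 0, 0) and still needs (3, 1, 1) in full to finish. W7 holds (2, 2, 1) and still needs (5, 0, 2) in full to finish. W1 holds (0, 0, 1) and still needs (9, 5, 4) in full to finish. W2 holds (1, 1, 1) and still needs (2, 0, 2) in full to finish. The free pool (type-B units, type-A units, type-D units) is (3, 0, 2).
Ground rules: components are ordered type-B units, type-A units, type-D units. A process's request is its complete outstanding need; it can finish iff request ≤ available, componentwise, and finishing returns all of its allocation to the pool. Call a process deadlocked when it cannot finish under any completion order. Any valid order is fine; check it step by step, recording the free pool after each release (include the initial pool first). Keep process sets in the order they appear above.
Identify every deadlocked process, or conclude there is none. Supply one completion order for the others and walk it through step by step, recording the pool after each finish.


Nothing here is deadlocked.
Key observation: no deadlock: W2 fits now, and the freed resources carry the rest through.
The rest can finish in the order W2, W3, W7, W4, W6, W1. Step-by-step check:
  pool = (3, 0, 2)
  run W2 (needs (2, 0, 2), free (3, 0, 2)); after release of (1, 1, 1) the pool is (4, 1, 3)
  run W3 (needs (0, 0, 0), free (4, 1, 3)); after release of (1, 1, 0) the pool is (5, 2, 3)
  run W7 (needs (5, 0, 2), free (5, 2, 3)); after release of (2, 2, 1) the pool is (7, 4, 4)
  run W4 (needs (3, 1, 1), free (7, 4, 4)); after release of (1, 0, 0) the pool is (8, 4, 4)
  run W6 (needs (6, 3, 3), free (8, 4, 4)); after release of (1, 1, 0) the pool is (9, 5, 4)
  run W1 (needs (9, 5, 4), free (9, 5, 4)); after release of (0, 0, 1) the pool is (9, 5, 5)


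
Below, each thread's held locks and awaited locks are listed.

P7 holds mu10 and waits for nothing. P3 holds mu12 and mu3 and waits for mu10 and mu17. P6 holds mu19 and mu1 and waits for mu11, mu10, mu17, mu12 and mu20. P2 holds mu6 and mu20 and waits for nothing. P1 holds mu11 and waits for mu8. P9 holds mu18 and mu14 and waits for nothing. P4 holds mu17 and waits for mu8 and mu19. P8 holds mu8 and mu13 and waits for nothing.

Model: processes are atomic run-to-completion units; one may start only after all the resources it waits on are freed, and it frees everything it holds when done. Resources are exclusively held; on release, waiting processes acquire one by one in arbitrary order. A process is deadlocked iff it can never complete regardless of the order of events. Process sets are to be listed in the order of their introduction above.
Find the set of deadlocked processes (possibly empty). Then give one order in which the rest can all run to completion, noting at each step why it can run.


Deadlocked set: P3, P6 and P4.
Key observation: along P3 -> P4 -> P6 -> P3, each member waits on what the next one holds — a deadlock; no other process is dragged down with it.
One completion order for the rest: P8, P2, P9, P7, P1.
Walking it through:
  run P8 (it waits on nothing); releases mu8 and mu13
  run P2 (it waits on nothing); releases mu6 and mu20
  run P9 (it waits on nothing); releases mu18 and mu14
  run P7 (it waits on nothing); releases mu10
  P1 waits on mu8 — all released -> runs and releases mu11
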